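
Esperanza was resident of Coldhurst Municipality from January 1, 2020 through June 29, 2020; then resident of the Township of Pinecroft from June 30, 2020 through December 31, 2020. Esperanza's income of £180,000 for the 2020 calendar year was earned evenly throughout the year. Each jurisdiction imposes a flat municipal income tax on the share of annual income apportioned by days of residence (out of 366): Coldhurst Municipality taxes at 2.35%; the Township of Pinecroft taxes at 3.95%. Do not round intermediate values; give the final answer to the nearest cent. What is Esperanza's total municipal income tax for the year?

£5,685.74

Coldhurst Municipality, January 1 – June 29, 2020: 181 days → £180,000 × 2.35% × 181/366 = £2,091.8852
The Township of Pinecroft, June 30 – December 31, 2020: 185 days → £180,000 × 3.95% × 185/366 = £3,593.8525
Total = £5,685.7377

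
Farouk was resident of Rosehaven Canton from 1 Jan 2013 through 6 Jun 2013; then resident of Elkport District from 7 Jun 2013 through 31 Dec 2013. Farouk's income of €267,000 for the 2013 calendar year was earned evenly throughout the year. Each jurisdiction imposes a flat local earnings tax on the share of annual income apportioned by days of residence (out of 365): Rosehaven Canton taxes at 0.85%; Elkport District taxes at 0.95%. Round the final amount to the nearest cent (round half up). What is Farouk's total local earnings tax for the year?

Rosehaven Canton, 1 Jan – 6 Jun 2013: 157 days → €267,000 × 0.85% × 157/365 = €976.1959
Elkport District, 7 Jun – 31 Dec 2013: 208 days → €267,000 × 0.95% × 208/365 = €1,445.4575
Total = €2,421.6534

€2,421.65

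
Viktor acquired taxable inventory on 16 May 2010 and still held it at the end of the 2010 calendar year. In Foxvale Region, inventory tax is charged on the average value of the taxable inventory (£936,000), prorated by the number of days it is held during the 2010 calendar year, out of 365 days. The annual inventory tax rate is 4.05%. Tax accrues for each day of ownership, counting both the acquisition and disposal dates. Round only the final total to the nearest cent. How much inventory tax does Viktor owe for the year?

Days held (16 May – 31 December 2010): 230 out of 365
Tax = £936,000 × 4.05% × 230/365 = £23,887.2329

£23,887.23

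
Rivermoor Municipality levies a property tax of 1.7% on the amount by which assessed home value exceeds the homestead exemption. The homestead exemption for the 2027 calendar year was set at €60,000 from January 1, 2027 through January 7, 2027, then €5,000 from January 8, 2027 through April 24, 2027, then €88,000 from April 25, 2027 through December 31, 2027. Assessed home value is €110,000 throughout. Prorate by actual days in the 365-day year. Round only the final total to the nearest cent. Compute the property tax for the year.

€796.76

January 1 – January 7, 2027: 7 days, exemption €60,000 → (€110,000 − €60,000) × 1.7% × 7/365 = €16.3014
January 8 – April 24, 2027: 107 days, exemption €5,000 → (€110,000 − €5,000) × 1.7% × 107/365 = €523.2740
April 25 – December 31, 2027: 251 days, exemption €88,000 → (€110,000 − €88,000) × 1.7% × 251/365 = €257.1890
Total = €796.7644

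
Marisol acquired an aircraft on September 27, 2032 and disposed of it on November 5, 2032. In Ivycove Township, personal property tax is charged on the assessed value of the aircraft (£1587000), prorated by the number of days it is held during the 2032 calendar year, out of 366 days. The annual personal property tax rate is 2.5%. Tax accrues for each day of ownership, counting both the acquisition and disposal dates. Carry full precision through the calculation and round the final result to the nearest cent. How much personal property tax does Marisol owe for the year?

Days held (September 27 – November 5, 2032): 40 out of 366
Tax = £1587000 × 2.5% × 40/366 = £4336.0656

£4336.07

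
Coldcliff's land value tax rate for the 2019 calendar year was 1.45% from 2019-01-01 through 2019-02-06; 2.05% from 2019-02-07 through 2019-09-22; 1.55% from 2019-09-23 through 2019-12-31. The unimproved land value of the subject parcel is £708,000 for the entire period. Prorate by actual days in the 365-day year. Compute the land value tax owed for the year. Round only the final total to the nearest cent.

£13,113.52

2019-01-01 to 2019-02-06: 37 days at 1.45% → £708,000 × 1.45% × 37/365 = £1,040.6630
2019-02-07 to 2019-09-22: 228 days at 2.05% → £708,000 × 2.05% × 228/365 = £9,066.2795
2019-09-23 to 2019-12-31: 100 days at 1.55% → £708,000 × 1.55% × 100/365 = £3,006.5753
Total = £13,113.5178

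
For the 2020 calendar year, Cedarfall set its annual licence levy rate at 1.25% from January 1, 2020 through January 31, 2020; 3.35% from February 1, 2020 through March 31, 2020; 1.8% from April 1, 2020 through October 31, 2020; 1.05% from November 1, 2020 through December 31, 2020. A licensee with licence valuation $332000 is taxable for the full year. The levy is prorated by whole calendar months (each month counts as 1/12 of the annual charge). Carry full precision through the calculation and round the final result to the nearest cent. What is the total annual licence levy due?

January 1 – January 31, 2020: 1 month at 1.25% → $332000 × 1.25% × 1/12 = $345.8333
February 1 – March 31, 2020: 2 months at 3.35% → $332000 × 3.35% × 2/12 = $1853.6667
April 1 – October 31, 2020: 7 months at 1.8% → $332000 × 1.8% × 7/12 = $3486.0000
November 1 – December 31, 2020: 2 months at 1.05% → $332000 × 1.05% × 2/12 = $581.0000
Total = $6266.5000

$6266.50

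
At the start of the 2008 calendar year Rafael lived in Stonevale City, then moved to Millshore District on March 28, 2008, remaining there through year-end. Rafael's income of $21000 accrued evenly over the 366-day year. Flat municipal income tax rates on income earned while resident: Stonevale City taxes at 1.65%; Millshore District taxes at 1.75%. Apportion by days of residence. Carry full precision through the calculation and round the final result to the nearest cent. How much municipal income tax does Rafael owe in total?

$362.51

Stonevale City, January 1 – March 27, 2008: 87 days → $21000 × 1.65% × 87/366 = $82.3648
Millshore District, March 28 – December 31, 2008: 279 days → $21000 × 1.75% × 279/366 = $280.1434
Total = $362.5082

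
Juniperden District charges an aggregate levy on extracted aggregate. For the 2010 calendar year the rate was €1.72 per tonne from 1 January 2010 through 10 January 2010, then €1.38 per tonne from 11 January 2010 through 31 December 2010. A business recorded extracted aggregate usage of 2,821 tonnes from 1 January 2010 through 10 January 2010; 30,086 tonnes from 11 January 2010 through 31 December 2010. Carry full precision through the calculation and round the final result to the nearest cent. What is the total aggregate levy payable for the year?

1 January – 10 January 2010: 2,821 tonnes at €1.72/tonne → €4,852.12
11 January – 31 December 2010: 30,086 tonnes at €1.38/tonne → €41,518.68

€46,370.80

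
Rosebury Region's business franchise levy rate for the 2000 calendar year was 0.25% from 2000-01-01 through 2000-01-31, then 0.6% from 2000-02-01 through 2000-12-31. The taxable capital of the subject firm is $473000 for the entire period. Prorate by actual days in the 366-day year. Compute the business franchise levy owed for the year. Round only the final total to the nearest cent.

2000-01-01 to 2000-01-31: 31 days at 0.25% → $473000 × 0.25% × 31/366 = $100.1571
2000-02-01 to 2000-12-31: 335 days at 0.6% → $473000 × 0.6% × 335/366 = $2597.6230
Total = $2697.7801

$2697.78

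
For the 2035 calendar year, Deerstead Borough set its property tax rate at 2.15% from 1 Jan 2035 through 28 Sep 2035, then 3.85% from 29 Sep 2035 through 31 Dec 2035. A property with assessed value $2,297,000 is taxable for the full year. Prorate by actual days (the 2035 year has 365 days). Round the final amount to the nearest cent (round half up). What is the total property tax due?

$59,441.95

1 Jan – 28 Sep 2035: 271 days at 2.15% → $2,297,000 × 2.15% × 271/365 = $36,667.0425
29 Sep – 31 Dec 2035: 94 days at 3.85% → $2,297,000 × 3.85% × 94/365 = $22,774.9123
Total = $59,441.9548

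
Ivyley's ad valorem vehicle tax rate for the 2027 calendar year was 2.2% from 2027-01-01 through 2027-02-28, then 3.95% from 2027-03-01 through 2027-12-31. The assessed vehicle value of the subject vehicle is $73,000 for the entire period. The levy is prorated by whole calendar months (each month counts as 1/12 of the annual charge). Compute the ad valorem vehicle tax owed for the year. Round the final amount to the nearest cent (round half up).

$2,670.58

2027-01-01 to 2027-02-28: 2 months at 2.2% → $73,000 × 2.2% × 2/12 = $267.6667
2027-03-01 to 2027-12-31: 10 months at 3.95% → $73,000 × 3.95% × 10/12 = $2,402.9167
Total = $2,670.5833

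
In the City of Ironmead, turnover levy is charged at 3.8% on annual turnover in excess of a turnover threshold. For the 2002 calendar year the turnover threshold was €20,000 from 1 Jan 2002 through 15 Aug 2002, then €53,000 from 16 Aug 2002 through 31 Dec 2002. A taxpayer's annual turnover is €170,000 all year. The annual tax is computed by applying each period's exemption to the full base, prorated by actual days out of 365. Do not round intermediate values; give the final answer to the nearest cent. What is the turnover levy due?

1 Jan – 15 Aug 2002: 227 days, exemption €20,000 → (€170,000 − €20,000) × 3.8% × 227/365 = €3,544.9315
16 Aug – 31 Dec 2002: 138 days, exemption €53,000 → (€170,000 − €53,000) × 3.8% × 138/365 = €1,680.9534
Total = €5,225.8849

€5,225.88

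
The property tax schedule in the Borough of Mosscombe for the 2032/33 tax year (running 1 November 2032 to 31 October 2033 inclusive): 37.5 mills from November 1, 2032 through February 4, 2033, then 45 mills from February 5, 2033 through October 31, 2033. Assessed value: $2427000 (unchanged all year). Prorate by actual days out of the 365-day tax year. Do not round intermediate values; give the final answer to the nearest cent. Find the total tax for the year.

November 1, 2032 – February 4, 2033: 96 days at 37.5 mills → $2427000 × 3.75% × 96/365 = $23937.5342
February 5 – October 31, 2033: 269 days at 45 mills → $2427000 × 4.5% × 269/365 = $80489.9589
Total = $104427.4932

$104427.49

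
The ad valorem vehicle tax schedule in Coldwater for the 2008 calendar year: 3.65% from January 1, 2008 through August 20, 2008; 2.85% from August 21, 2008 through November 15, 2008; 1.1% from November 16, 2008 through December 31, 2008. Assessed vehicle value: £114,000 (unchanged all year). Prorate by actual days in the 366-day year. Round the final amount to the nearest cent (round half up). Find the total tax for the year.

January 1 – August 20, 2008: 233 days at 3.65% → £114,000 × 3.65% × 233/366 = £2,648.9426
August 21 – November 15, 2008: 87 days at 2.85% → £114,000 × 2.85% × 87/366 = £772.3033
November 16 – December 31, 2008: 46 days at 1.1% → £114,000 × 1.1% × 46/366 = £157.6066
Total = £3,578.8525

£3,578.85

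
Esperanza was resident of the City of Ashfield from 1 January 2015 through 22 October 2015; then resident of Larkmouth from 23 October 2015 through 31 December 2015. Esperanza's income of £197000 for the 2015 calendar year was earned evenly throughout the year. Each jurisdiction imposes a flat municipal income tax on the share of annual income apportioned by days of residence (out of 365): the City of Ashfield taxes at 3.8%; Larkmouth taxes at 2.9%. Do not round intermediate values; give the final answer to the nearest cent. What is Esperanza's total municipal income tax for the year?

£7145.97

The City of Ashfield, 1 January – 22 October 2015: 295 days → £197000 × 3.8% × 295/365 = £6050.3288
Larkmouth, 23 October – 31 December 2015: 70 days → £197000 × 2.9% × 70/365 = £1095.6438
Total = £7145.9726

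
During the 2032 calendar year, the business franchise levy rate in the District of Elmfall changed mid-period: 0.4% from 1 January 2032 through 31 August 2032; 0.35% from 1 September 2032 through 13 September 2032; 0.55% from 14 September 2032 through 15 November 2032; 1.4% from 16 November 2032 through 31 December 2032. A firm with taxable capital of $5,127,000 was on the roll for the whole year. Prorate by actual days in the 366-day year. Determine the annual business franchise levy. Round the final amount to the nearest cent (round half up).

$28,184.49

1 January – 31 August 2032: 244 days at 0.4% → $5,127,000 × 0.4% × 244/366 = $13,672.0000
1 September – 13 September 2032: 13 days at 0.35% → $5,127,000 × 0.35% × 13/366 = $637.3730
14 September – 15 November 2032: 63 days at 0.55% → $5,127,000 × 0.55% × 63/366 = $4,853.8402
16 November – 31 December 2032: 46 days at 1.4% → $5,127,000 × 1.4% × 46/366 = $9,021.2787
Total = $28,184.4918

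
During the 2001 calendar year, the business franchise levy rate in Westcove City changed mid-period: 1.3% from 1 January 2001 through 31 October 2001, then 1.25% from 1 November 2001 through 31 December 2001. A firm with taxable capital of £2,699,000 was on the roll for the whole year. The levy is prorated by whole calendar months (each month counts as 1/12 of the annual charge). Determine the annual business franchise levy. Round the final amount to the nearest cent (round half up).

£34,862.08

1 January – 31 October 2001: 10 months at 1.3% → £2,699,000 × 1.3% × 10/12 = £29,239.1667
1 November – 31 December 2001: 2 months at 1.25% → £2,699,000 × 1.25% × 2/12 = £5,622.9167
Total = £34,862.0833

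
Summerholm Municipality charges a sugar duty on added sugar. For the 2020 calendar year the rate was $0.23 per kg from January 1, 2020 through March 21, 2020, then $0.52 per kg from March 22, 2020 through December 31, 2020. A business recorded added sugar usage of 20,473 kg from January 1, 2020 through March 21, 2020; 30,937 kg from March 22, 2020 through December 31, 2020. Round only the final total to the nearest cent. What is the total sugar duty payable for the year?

$20,796.03

January 1 – March 21, 2020: 20,473 kg at $0.23/kg → $4,708.79
March 22 – December 31, 2020: 30,937 kg at $0.52/kg → $16,087.24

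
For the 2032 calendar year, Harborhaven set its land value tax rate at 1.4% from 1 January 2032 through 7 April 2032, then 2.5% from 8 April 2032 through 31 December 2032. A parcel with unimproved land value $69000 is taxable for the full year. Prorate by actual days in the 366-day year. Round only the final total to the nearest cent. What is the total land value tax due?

1 January – 7 April 2032: 98 days at 1.4% → $69000 × 1.4% × 98/366 = $258.6557
8 April – 31 December 2032: 268 days at 2.5% → $69000 × 2.5% × 268/366 = $1263.1148
Total = $1521.7705

$1521.77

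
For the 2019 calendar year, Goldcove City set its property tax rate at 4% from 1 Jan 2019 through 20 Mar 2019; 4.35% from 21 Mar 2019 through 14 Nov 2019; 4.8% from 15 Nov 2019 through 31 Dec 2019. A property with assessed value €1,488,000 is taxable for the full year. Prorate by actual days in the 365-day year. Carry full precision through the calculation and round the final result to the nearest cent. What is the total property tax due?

1 Jan – 20 Mar 2019: 79 days at 4% → €1,488,000 × 4% × 79/365 = €12,882.4110
21 Mar – 14 Nov 2019: 239 days at 4.35% → €1,488,000 × 4.35% × 239/365 = €42,383.5397
15 Nov – 31 Dec 2019: 47 days at 4.8% → €1,488,000 × 4.8% × 47/365 = €9,197.0630
Total = €64,463.0137

€64,463.01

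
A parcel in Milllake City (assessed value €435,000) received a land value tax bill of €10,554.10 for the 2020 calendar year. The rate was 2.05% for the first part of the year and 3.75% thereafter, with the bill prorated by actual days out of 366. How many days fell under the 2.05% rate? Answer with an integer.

Let d = days at the first rate; then 366 − d days at the second rate.
€435,000 × [2.05%·d + 3.75%·(366−d)] / 366 = €10,554.10
Solving gives d = 285, so the new rate took effect on 12 Oct 2020.

285 days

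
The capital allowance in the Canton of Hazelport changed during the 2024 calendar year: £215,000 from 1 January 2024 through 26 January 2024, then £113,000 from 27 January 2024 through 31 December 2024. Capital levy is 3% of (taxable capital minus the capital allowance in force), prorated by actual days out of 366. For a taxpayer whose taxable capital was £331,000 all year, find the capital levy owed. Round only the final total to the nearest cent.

1 January – 26 January 2024: 26 days, exemption £215,000 → (£331,000 − £215,000) × 3% × 26/366 = £247.2131
27 January – 31 December 2024: 340 days, exemption £113,000 → (£331,000 − £113,000) × 3% × 340/366 = £6,075.4098
Total = £6,322.6230

£6,322.62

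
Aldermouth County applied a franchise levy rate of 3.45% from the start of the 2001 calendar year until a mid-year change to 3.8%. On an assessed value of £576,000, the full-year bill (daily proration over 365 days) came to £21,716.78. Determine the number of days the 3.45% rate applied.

31 days

Let d = days at the first rate; then 365 − d days at the second rate.
£576,000 × [3.45%·d + 3.8%·(365−d)] / 365 = £21,716.78
Solving gives d = 31, so the new rate took effect on 1 February 2001.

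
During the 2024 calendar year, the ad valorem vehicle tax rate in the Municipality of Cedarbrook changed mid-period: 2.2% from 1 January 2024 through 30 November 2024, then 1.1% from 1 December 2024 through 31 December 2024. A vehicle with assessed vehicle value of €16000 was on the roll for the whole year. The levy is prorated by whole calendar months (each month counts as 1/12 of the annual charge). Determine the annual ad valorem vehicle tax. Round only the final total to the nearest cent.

€337.33

1 January – 30 November 2024: 11 months at 2.2% → €16000 × 2.2% × 11/12 = €322.6667
1 December – 31 December 2024: 1 month at 1.1% → €16000 × 1.1% × 1/12 = €14.6667
Total = €337.3333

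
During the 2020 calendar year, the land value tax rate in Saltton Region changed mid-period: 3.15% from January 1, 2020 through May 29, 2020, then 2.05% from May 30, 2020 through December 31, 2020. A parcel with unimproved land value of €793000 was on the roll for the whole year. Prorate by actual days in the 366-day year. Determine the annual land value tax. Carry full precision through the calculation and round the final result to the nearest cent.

€19831.50

January 1 – May 29, 2020: 150 days at 3.15% → €793000 × 3.15% × 150/366 = €10237.5000
May 30 – December 31, 2020: 216 days at 2.05% → €793000 × 2.05% × 216/366 = €9594.0000
Total = €19831.5000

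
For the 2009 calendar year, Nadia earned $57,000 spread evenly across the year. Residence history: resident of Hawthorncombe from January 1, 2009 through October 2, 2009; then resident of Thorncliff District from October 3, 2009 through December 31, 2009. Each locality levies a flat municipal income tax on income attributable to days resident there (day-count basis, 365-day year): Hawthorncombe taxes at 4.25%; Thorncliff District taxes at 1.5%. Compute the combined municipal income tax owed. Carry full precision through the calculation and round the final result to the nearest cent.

$2,035.99

Hawthorncombe, January 1 – October 2, 2009: 275 days → $57,000 × 4.25% × 275/365 = $1,825.1712
Thorncliff District, October 3 – December 31, 2009: 90 days → $57,000 × 1.5% × 90/365 = $210.8219
Total = $2,035.9932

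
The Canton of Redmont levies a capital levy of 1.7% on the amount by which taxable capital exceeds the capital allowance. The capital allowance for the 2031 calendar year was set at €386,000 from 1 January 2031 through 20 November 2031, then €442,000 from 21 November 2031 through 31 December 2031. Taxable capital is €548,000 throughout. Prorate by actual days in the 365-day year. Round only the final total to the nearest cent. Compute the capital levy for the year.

1 January – 20 November 2031: 324 days, exemption €386,000 → (€548,000 − €386,000) × 1.7% × 324/365 = €2,444.6466
21 November – 31 December 2031: 41 days, exemption €442,000 → (€548,000 − €442,000) × 1.7% × 41/365 = €202.4164
Total = €2,647.0630

€2,647.06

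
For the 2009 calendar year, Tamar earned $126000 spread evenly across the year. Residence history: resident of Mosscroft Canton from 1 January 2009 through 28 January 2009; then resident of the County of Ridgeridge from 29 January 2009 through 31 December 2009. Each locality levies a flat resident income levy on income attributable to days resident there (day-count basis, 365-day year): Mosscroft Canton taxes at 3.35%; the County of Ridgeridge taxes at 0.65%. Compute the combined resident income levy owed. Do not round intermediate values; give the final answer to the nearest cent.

Mosscroft Canton, 1 January – 28 January 2009: 28 days → $126000 × 3.35% × 28/365 = $323.8027
The County of Ridgeridge, 29 January – 31 December 2009: 337 days → $126000 × 0.65% × 337/365 = $756.1726
Total = $1079.9753

$1079.98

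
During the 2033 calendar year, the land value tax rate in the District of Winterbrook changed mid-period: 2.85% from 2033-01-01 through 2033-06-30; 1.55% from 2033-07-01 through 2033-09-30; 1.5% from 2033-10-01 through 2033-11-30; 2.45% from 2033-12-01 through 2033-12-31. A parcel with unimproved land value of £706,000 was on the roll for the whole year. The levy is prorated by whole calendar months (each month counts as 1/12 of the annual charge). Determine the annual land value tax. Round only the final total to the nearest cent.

2033-01-01 to 2033-06-30: 6 months at 2.85% → £706,000 × 2.85% × 6/12 = £10,060.5000
2033-07-01 to 2033-09-30: 3 months at 1.55% → £706,000 × 1.55% × 3/12 = £2,735.7500
2033-10-01 to 2033-11-30: 2 months at 1.5% → £706,000 × 1.5% × 2/12 = £1,765.0000
2033-12-01 to 2033-12-31: 1 month at 2.45% → £706,000 × 2.45% × 1/12 = £1,441.4167
Total = £16,002.6667

£16,002.67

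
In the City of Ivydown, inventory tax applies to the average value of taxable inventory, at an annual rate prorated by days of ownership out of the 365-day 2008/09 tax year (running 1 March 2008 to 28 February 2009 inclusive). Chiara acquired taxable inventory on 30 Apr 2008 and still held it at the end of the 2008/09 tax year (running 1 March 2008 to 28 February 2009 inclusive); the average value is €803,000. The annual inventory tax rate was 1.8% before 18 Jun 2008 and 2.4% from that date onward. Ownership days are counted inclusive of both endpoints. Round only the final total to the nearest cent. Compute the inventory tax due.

30 Apr – 17 Jun 2008: 49 days at 1.8% → €803,000 × 1.8% × 49/365 = €1,940.4000
18 Jun 2008 – 28 Feb 2009: 256 days at 2.4% → €803,000 × 2.4% × 256/365 = €13,516.8000
Total = €15,457.2000

€15,457.20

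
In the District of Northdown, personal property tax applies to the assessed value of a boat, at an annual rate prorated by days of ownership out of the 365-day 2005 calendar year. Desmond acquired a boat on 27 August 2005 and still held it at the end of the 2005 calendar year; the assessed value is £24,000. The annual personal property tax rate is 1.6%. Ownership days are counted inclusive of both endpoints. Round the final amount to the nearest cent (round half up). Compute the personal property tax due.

Days held (27 August – 31 December 2005): 127 out of 365
Tax = £24,000 × 1.6% × 127/365 = £133.6110

£133.61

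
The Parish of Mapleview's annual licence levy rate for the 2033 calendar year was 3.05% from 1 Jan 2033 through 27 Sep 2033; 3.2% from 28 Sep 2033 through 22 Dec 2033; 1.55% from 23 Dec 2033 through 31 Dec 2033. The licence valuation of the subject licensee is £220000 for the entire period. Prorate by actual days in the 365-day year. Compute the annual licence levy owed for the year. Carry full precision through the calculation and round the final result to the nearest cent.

1 Jan – 27 Sep 2033: 270 days at 3.05% → £220000 × 3.05% × 270/365 = £4963.5616
28 Sep – 22 Dec 2033: 86 days at 3.2% → £220000 × 3.2% × 86/365 = £1658.7397
23 Dec – 31 Dec 2033: 9 days at 1.55% → £220000 × 1.55% × 9/365 = £84.0822
Total = £6706.3836

£6706.38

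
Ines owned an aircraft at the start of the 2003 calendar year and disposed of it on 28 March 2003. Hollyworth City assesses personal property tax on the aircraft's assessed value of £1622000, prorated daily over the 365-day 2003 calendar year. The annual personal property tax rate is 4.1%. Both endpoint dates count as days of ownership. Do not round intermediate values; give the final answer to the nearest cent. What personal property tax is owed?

£15851.16

Days held (1 January – 28 March 2003): 87 out of 365
Tax = £1622000 × 4.1% × 87/365 = £15851.1616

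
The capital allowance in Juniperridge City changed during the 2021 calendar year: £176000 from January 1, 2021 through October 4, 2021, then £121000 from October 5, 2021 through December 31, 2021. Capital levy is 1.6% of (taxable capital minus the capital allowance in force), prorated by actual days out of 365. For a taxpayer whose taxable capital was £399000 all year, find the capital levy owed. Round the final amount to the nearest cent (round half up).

£3780.16

January 1 – October 4, 2021: 277 days, exemption £176000 → (£399000 − £176000) × 1.6% × 277/365 = £2707.7699
October 5 – December 31, 2021: 88 days, exemption £121000 → (£399000 − £121000) × 1.6% × 88/365 = £1072.3945
Total = £3780.1644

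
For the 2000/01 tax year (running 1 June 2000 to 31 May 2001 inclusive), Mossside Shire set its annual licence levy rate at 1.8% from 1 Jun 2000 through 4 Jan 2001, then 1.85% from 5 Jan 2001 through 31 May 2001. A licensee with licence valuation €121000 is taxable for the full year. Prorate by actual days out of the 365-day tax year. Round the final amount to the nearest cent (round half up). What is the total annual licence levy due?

1 Jun 2000 – 4 Jan 2001: 218 days at 1.8% → €121000 × 1.8% × 218/365 = €1300.8329
5 Jan – 31 May 2001: 147 days at 1.85% → €121000 × 1.85% × 147/365 = €901.5329
Total = €2202.3658

€2202.37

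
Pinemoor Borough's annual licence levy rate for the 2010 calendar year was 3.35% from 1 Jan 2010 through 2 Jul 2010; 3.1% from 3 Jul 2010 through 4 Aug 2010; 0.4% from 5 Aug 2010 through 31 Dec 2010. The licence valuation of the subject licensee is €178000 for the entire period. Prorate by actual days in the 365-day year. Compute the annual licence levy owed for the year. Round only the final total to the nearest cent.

1 Jan – 2 Jul 2010: 183 days at 3.35% → €178000 × 3.35% × 183/365 = €2989.6685
3 Jul – 4 Aug 2010: 33 days at 3.1% → €178000 × 3.1% × 33/365 = €498.8877
5 Aug – 31 Dec 2010: 149 days at 0.4% → €178000 × 0.4% × 149/365 = €290.6521
Total = €3779.2082

€3779.21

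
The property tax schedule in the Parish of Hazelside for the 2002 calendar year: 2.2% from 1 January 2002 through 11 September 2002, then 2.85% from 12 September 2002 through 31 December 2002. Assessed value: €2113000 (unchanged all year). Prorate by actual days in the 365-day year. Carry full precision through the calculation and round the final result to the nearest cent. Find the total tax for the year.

1 January – 11 September 2002: 254 days at 2.2% → €2113000 × 2.2% × 254/365 = €32349.1616
12 September – 31 December 2002: 111 days at 2.85% → €2113000 × 2.85% × 111/365 = €18313.6315
Total = €50662.7932

€50662.79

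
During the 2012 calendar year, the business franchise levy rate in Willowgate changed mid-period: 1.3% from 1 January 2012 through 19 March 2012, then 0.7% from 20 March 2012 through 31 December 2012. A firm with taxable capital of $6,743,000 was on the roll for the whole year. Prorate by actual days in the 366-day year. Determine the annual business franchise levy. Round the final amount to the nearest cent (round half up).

$55,933.74

1 January – 19 March 2012: 79 days at 1.3% → $6,743,000 × 1.3% × 79/366 = $18,920.9317
20 March – 31 December 2012: 287 days at 0.7% → $6,743,000 × 0.7% × 287/366 = $37,012.8060
Total = $55,933.7377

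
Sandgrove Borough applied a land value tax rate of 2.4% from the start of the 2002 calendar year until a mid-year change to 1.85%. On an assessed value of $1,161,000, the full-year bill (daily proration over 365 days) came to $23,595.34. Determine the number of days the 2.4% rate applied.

121 days

Let d = days at the first rate; then 365 − d days at the second rate.
$1,161,000 × [2.4%·d + 1.85%·(365−d)] / 365 = $23,595.34
Solving gives d = 121, so the new rate took effect on May 2, 2002.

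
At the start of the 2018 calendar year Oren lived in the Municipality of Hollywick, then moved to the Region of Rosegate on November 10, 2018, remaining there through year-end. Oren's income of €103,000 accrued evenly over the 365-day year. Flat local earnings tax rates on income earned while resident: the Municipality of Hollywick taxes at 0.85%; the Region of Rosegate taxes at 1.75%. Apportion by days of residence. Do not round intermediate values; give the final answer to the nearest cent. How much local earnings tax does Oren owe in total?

€1,007.57

The Municipality of Hollywick, January 1 – November 9, 2018: 313 days → €103,000 × 0.85% × 313/365 = €750.7712
The Region of Rosegate, November 10 – December 31, 2018: 52 days → €103,000 × 1.75% × 52/365 = €256.7945
Total = €1,007.5658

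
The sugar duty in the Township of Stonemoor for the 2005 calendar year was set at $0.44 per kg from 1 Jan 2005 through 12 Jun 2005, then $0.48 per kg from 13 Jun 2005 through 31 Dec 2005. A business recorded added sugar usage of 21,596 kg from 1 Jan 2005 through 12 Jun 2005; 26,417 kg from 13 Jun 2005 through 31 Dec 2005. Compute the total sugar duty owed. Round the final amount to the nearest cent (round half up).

$22,182.40

1 Jan – 12 Jun 2005: 21,596 kg at $0.44/kg → $9,502.24
13 Jun – 31 Dec 2005: 26,417 kg at $0.48/kg → $12,680.16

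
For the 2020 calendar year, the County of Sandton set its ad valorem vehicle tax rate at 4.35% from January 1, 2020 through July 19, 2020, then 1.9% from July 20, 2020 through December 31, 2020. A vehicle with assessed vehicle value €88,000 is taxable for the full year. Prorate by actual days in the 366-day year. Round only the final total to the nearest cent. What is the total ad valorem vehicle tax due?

January 1 – July 19, 2020: 201 days at 4.35% → €88,000 × 4.35% × 201/366 = €2,102.2623
July 20 – December 31, 2020: 165 days at 1.9% → €88,000 × 1.9% × 165/366 = €753.7705
Total = €2,856.0328

€2,856.03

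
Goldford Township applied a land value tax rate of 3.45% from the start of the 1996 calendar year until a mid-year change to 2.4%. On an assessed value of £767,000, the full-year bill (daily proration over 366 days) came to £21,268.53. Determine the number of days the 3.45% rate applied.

Let d = days at the first rate; then 366 − d days at the second rate.
£767,000 × [3.45%·d + 2.4%·(366−d)] / 366 = £21,268.53
Solving gives d = 130, so the new rate took effect on 10 May 1996.

130 days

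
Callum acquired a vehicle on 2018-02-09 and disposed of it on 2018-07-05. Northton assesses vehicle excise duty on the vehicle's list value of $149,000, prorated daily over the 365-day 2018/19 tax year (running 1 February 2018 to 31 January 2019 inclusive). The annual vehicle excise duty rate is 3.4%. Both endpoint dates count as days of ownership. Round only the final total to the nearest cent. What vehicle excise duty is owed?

Days held (2018-02-09 to 2018-07-05): 147 out of 365
Tax = $149,000 × 3.4% × 147/365 = $2,040.2795

$2,040.28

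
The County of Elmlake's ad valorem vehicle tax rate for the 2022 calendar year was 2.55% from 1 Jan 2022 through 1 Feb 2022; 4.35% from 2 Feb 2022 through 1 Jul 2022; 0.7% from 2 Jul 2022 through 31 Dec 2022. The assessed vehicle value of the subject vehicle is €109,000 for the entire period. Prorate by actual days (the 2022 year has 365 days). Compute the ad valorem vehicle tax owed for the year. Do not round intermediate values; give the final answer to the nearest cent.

1 Jan – 1 Feb 2022: 32 days at 2.55% → €109,000 × 2.55% × 32/365 = €243.6822
2 Feb – 1 Jul 2022: 150 days at 4.35% → €109,000 × 4.35% × 150/365 = €1,948.5616
2 Jul – 31 Dec 2022: 183 days at 0.7% → €109,000 × 0.7% × 183/365 = €382.5452
Total = €2,574.7890

€2,574.79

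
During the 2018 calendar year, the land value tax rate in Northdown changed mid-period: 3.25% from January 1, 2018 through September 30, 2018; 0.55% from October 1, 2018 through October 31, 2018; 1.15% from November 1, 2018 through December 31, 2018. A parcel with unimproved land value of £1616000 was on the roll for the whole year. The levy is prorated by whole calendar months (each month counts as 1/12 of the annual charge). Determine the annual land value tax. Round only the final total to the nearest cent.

£43228.00

January 1 – September 30, 2018: 9 months at 3.25% → £1616000 × 3.25% × 9/12 = £39390.0000
October 1 – October 31, 2018: 1 month at 0.55% → £1616000 × 0.55% × 1/12 = £740.6667
November 1 – December 31, 2018: 2 months at 1.15% → £1616000 × 1.15% × 2/12 = £3097.3333
Total = £43228.0000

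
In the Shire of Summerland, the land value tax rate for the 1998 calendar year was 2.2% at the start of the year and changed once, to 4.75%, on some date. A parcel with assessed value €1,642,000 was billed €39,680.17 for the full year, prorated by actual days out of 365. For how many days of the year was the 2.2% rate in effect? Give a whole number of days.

334 days

Let d = days at the first rate; then 365 − d days at the second rate.
€1,642,000 × [2.2%·d + 4.75%·(365−d)] / 365 = €39,680.17
Solving gives d = 334, so the new rate took effect on 1 Dec 1998.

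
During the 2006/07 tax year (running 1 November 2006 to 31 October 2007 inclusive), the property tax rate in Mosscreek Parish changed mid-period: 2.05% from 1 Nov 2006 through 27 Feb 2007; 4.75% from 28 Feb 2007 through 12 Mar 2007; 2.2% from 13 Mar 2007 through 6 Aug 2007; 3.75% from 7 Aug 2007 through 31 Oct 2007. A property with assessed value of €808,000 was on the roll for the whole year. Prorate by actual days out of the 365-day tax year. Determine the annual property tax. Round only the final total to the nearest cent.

1 Nov 2006 – 27 Feb 2007: 119 days at 2.05% → €808,000 × 2.05% × 119/365 = €5,400.3178
28 Feb – 12 Mar 2007: 13 days at 4.75% → €808,000 × 4.75% × 13/365 = €1,366.9589
13 Mar – 6 Aug 2007: 147 days at 2.2% → €808,000 × 2.2% × 147/365 = €7,159.1014
7 Aug – 31 Oct 2007: 86 days at 3.75% → €808,000 × 3.75% × 86/365 = €7,139.1781
Total = €21,065.5562

€21,065.56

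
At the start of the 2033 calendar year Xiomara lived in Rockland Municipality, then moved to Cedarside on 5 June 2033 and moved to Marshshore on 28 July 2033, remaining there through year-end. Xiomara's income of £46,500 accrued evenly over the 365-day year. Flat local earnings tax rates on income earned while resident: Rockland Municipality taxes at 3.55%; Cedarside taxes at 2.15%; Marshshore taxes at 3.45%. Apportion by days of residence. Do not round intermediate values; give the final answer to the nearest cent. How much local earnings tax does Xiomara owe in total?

£1,536.22

Rockland Municipality, 1 January – 4 June 2033: 155 days → £46,500 × 3.55% × 155/365 = £701.0034
Cedarside, 5 June – 27 July 2033: 53 days → £46,500 × 2.15% × 53/365 = £145.1692
Marshshore, 28 July – 31 December 2033: 157 days → £46,500 × 3.45% × 157/365 = £690.0473
Total = £1,536.2199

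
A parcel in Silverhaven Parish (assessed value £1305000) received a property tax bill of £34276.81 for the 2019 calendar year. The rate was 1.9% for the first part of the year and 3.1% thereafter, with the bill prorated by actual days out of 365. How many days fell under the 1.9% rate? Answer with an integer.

144 days

Let d = days at the first rate; then 365 − d days at the second rate.
£1305000 × [1.9%·d + 3.1%·(365−d)] / 365 = £34276.81
Solving gives d = 144, so the new rate took effect on 25 May 2019.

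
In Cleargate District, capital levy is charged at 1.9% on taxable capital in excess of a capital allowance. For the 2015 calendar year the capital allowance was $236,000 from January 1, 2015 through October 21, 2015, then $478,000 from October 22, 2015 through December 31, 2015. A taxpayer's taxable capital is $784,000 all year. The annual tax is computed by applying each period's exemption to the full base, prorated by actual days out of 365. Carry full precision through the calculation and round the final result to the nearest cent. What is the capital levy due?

$9,517.59

January 1 – October 21, 2015: 294 days, exemption $236,000 → ($784,000 − $236,000) × 1.9% × 294/365 = $8,386.6521
October 22 – December 31, 2015: 71 days, exemption $478,000 → ($784,000 − $478,000) × 1.9% × 71/365 = $1,130.9425
Total = $9,517.5945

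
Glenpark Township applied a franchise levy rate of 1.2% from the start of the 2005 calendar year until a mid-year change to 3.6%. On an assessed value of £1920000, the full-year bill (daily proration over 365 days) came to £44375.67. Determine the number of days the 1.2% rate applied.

196 days

Let d = days at the first rate; then 365 − d days at the second rate.
£1920000 × [1.2%·d + 3.6%·(365−d)] / 365 = £44375.67
Solving gives d = 196, so the new rate took effect on 16 Jul 2005.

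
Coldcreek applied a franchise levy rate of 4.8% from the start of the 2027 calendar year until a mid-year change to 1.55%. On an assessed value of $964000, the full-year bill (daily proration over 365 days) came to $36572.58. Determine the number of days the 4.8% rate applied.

Let d = days at the first rate; then 365 − d days at the second rate.
$964000 × [4.8%·d + 1.55%·(365−d)] / 365 = $36572.58
Solving gives d = 252, so the new rate took effect on 10 September 2027.

252 days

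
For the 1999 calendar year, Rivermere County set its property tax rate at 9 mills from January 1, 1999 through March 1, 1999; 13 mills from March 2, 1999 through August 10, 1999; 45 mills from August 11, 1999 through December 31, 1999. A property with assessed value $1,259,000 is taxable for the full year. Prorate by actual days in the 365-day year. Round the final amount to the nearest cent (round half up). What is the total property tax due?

January 1 – March 1, 1999: 60 days at 9 mills → $1,259,000 × 0.9% × 60/365 = $1,862.6301
March 2 – August 10, 1999: 162 days at 13 mills → $1,259,000 × 1.3% × 162/365 = $7,264.2575
August 11 – December 31, 1999: 143 days at 45 mills → $1,259,000 × 4.5% × 143/365 = $22,196.3425
Total = $31,323.2301

$31,323.23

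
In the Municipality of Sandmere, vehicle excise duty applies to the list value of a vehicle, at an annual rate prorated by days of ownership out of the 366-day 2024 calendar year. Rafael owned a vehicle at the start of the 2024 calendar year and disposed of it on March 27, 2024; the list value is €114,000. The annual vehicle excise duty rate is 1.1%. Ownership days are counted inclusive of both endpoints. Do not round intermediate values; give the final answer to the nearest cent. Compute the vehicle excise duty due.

Days held (January 1 – March 27, 2024): 87 out of 366
Tax = €114,000 × 1.1% × 87/366 = €298.0820

€298.08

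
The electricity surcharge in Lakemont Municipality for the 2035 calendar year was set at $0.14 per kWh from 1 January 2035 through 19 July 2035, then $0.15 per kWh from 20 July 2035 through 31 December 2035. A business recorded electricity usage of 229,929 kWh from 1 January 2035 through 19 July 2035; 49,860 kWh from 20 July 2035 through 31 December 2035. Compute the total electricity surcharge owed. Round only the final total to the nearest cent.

1 January – 19 July 2035: 229,929 kWh at $0.14/kWh → $32,190.06
20 July – 31 December 2035: 49,860 kWh at $0.15/kWh → $7,479.00

$39,669.06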